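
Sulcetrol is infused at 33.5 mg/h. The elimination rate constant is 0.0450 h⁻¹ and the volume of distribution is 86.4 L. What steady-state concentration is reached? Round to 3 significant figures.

CL = k · V = 0.0450 × 86.4 = 3.888 L/h
Css = rate / CL = 33.5 / 3.888 ≈ 8.62 µg/mL

8.62 µg/mL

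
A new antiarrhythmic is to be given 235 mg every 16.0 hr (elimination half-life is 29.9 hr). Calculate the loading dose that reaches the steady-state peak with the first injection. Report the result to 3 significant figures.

758 mg

k = ln 2 / 29.9 = 0.02318 hr⁻¹
Accumulation ratio R = 1 / (1 − e^(−kτ)) = 1 / (1 − e^(−0.02318×16.0)) = 1 / (1 − 0.6901) = 3.227
Loading dose = maintenance dose × R = 235 × 3.227 ≈ 758 mg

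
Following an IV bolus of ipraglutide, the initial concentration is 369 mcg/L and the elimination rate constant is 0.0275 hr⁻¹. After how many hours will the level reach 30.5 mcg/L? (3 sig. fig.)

C(t) = C₀ e^(−kt)  ⇒  t = ln(C₀/C) / k
t = ln(369/30.5) / 0.02750 = 2.493 / 0.02750 ≈ 90.7 hours

90.7 hours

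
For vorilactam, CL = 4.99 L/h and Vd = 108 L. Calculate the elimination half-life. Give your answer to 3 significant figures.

15.0 hours

k = CL / V = 4.99 / 108 = 0.04620 h⁻¹
t½ = ln 2 / k = ln 2 / 0.04620 ≈ 15.0 hours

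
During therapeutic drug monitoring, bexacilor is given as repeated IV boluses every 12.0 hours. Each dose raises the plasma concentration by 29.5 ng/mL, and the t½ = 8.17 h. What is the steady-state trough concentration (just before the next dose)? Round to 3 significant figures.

k = ln 2 / 8.17 = 0.08484 h⁻¹
Fraction remaining after one interval: e^(−kτ) = e^(−0.08484 × 12.0) = 0.3613
R = 1 / (1 − 0.3613) = 1.566
Css,max = 29.5 × 1.566 = 46.19 ng/mL
Css,min = Css,max × e^(−kτ) = 46.19 × 0.3613 ≈ 16.7 ng/mL

16.7 ng/mL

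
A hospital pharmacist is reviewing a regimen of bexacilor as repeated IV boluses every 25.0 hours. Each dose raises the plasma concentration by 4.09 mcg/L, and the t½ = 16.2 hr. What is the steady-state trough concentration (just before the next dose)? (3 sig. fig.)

2.14 mcg/L

k = ln 2 / 16.2 = 0.04279 hr⁻¹
Fraction remaining after one interval: e^(−kτ) = e^(−0.04279 × 25.0) = 0.3431
R = 1 / (1 − 0.3431) = 1.522
Css,max = 4.09 × 1.522 = 6.226 mcg/L
Css,min = Css,max × e^(−kτ) = 6.226 × 0.3431 ≈ 2.14 mcg/L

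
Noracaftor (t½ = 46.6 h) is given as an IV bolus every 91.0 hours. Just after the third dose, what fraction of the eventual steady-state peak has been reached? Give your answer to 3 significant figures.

k = ln 2 / 46.6 = 0.01487 h⁻¹
f_n = 1 − e^(−nkτ) = 1 − e^(−3 × 0.01487 × 91.0) = 1 − e^(−4.061) = 1 − 0.01724 ≈ 0.983

0.983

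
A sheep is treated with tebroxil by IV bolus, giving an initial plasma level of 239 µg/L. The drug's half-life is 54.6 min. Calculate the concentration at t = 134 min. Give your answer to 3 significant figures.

k = ln 2 / 54.6 = 0.01270 min⁻¹
134 min is 2.454 half-lives, so C = 239 × (1/2)^2.454 = 239 × 0.1825 ≈ 43.6 µg/L

43.6 µg/L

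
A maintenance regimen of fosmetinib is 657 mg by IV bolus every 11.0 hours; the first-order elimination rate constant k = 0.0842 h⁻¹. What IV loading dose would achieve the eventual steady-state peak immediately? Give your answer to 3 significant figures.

Accumulation ratio R = 1 / (1 − e^(−kτ)) = 1 / (1 − e^(−0.08420×11.0)) = 1 / (1 − 0.3961) = 1.656
Loading dose = maintenance dose × R = 657 × 1.656 ≈ 1090 mg

1090 mg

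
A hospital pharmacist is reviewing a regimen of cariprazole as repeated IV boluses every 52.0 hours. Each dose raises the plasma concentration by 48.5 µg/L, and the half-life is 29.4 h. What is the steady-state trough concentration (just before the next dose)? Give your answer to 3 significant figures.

20.1 µg/L

k = ln 2 / 29.4 = 0.02358 h⁻¹
Fraction remaining after one interval: e^(−kτ) = e^(−0.02358 × 52.0) = 0.2935
R = 1 / (1 − 0.2935) = 1.415
Css,max = 48.5 × 1.415 = 68.65 µg/L
Css,min = Css,max × e^(−kτ) = 68.65 × 0.2935 ≈ 20.1 µg/L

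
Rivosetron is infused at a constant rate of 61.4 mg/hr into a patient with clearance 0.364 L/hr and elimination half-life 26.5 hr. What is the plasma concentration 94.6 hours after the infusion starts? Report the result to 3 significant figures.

Css = rate / CL = 61.4 / 0.364 = 168.7 mg/L
k = ln 2 / 26.5 = 0.02616 hr⁻¹
C(t) = Css (1 − e^(−kt)) = 168.7 × (1 − e^(−2.474)) = 168.7 × 0.9158 ≈ 154 mg/L

154 mg/L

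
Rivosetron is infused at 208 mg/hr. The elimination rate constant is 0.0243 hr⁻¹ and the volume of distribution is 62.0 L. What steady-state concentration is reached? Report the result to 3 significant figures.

138 µg/mL

CL = k · V = 0.0243 × 62.0 = 1.507 L/hr
Css = rate / CL = 208 / 1.507 ≈ 138 µg/mL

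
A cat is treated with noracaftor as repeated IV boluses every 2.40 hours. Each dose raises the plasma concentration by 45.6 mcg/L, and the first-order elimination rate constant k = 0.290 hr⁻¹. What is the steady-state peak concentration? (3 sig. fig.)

Fraction remaining after one interval: e^(−kτ) = e^(−0.2900 × 2.40) = 0.4986
R = 1 / (1 − 0.4986) = 1.994
Css,max = 45.6 × 1.994 ≈ 90.9 mcg/L

90.9 mcg/L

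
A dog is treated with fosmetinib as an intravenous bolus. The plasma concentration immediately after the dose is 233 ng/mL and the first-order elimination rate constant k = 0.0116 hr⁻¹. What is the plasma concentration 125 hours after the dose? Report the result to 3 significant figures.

C(t) = C₀ e^(−kt) = 233 × e^(−0.01160 × 125) = 233 × e^(−1.450) = 233 × 0.2346 ≈ 54.7 ng/mL

54.7 ng/mL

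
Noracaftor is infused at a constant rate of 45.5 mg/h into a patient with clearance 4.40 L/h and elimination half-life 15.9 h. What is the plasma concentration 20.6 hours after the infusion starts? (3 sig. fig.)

6.13 mg/L

Css = rate / CL = 45.5 / 4.40 = 10.34 mg/L
k = ln 2 / 15.9 = 0.04359 h⁻¹
C(t) = Css (1 − e^(−kt)) = 10.34 × (1 − e^(−0.8980)) = 10.34 × 0.5926 ≈ 6.13 mg/L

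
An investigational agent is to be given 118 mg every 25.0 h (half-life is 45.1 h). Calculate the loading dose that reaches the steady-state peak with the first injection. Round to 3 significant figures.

370 mg

k = ln 2 / 45.1 = 0.01537 h⁻¹
Accumulation ratio R = 1 / (1 − e^(−kτ)) = 1 / (1 − e^(−0.01537×25.0)) = 1 / (1 − 0.6810) = 3.135
Loading dose = maintenance dose × R = 118 × 3.135 ≈ 370 mg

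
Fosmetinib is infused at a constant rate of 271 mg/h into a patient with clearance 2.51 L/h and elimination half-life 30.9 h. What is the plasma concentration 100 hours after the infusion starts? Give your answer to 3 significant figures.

Css = rate / CL = 271 / 2.51 = 108.0 mg/L
k = ln 2 / 30.9 = 0.02243 h⁻¹
C(t) = Css (1 − e^(−kt)) = 108.0 × (1 − e^(−2.243)) = 108.0 × 0.8939 ≈ 96.5 mg/L

96.5 mg/L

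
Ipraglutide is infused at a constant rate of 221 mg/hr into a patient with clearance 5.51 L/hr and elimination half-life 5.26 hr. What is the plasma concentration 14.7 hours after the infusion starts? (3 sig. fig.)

34.3 mg/L

Css = rate / CL = 221 / 5.51 = 40.11 mg/L
k = ln 2 / 5.26 = 0.1318 hr⁻¹
C(t) = Css (1 − e^(−kt)) = 40.11 × (1 − e^(−1.937)) = 40.11 × 0.8559 ≈ 34.3 mg/L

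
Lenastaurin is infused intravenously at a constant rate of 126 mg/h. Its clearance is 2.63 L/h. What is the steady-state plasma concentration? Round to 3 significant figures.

47.9 mg/L

Css = infusion rate / CL = 126 / 2.63 ≈ 47.9 mg/L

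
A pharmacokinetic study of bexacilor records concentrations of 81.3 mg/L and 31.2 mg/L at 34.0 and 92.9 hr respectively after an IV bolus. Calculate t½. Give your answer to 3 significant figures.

42.6 hours

k = ln(C₁/C₂) / (t₂ − t₁) = ln(81.3/31.2) / (92.9 − 34.0)
  = 0.9577 / 58.90 = 0.01626 hr⁻¹
t½ = ln 2 / k = ln 2 / 0.01626 ≈ 42.6 hours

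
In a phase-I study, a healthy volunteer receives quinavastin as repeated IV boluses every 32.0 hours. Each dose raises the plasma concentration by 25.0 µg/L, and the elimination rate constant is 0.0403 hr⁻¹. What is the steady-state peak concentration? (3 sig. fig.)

Fraction remaining after one interval: e^(−kτ) = e^(−0.04030 × 32.0) = 0.2754
R = 1 / (1 − 0.2754) = 1.380
Css,max = 25.0 × 1.380 ≈ 34.5 µg/L

34.5 µg/L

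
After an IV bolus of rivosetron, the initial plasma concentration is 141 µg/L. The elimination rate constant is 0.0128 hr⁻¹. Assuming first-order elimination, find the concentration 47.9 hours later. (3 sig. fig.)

76.4 µg/L

C(t) = C₀ e^(−kt) = 141 × e^(−0.01280 × 47.9) = 141 × e^(−0.6131) = 141 × 0.5417 ≈ 76.4 µg/L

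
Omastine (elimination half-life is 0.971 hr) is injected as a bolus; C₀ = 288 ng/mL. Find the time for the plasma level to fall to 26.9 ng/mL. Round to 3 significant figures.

k = ln 2 / 0.971 = 0.7138 hr⁻¹
C(t) = C₀ e^(−kt)  ⇒  t = ln(C₀/C) / k
t = ln(288/26.9) / 0.7138 = 2.371 / 0.7138 ≈ 3.32 hours

3.32 hours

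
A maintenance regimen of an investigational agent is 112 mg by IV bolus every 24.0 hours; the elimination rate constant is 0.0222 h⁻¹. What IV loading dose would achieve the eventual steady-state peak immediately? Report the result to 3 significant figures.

271 mg

Accumulation ratio R = 1 / (1 − e^(−kτ)) = 1 / (1 − e^(−0.02220×24.0)) = 1 / (1 − 0.5870) = 2.421
Loading dose = maintenance dose × R = 112 × 2.421 ≈ 271 mg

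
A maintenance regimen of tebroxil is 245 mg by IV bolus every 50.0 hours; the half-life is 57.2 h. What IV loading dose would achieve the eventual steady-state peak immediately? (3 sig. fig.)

539 mg

k = ln 2 / 57.2 = 0.01212 h⁻¹
Accumulation ratio R = 1 / (1 − e^(−kτ)) = 1 / (1 − e^(−0.01212×50.0)) = 1 / (1 − 0.5456) = 2.201
Loading dose = maintenance dose × R = 245 × 2.201 ≈ 539 mg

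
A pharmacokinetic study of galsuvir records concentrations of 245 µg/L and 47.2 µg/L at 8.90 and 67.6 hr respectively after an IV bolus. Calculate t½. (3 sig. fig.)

24.7 hours

k = ln(C₁/C₂) / (t₂ − t₁) = ln(245/47.2) / (67.6 − 8.90)
  = 1.647 / 58.70 = 0.02806 hr⁻¹
t½ = ln 2 / k = ln 2 / 0.02806 ≈ 24.7 hours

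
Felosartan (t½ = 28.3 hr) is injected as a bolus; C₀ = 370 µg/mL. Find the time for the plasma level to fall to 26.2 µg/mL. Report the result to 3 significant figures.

k = ln 2 / 28.3 = 0.02449 hr⁻¹
C(t) = C₀ e^(−kt)  ⇒  t = ln(C₀/C) / k
t = ln(370/26.2) / 0.02449 = 2.648 / 0.02449 ≈ 108 hours

108 hours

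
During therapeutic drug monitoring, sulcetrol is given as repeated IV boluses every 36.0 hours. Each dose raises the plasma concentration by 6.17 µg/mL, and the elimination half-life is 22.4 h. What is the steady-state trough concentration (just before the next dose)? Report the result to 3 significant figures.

3.01 µg/mL

k = ln 2 / 22.4 = 0.03094 h⁻¹
Fraction remaining after one interval: e^(−kτ) = e^(−0.03094 × 36.0) = 0.3282
R = 1 / (1 − 0.3282) = 1.489
Css,max = 6.17 × 1.489 = 9.185 µg/mL
Css,min = Css,max × e^(−kτ) = 9.185 × 0.3282 ≈ 3.01 µg/mL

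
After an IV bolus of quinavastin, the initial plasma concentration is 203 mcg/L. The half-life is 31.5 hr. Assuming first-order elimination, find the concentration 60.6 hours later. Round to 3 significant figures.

k = ln 2 / 31.5 = 0.02200 hr⁻¹
C(t) = C₀ e^(−kt) = 203 × e^(−0.02200 × 60.6) = 203 × e^(−1.333) = 203 × 0.2636 ≈ 53.5 mcg/L

53.5 mcg/L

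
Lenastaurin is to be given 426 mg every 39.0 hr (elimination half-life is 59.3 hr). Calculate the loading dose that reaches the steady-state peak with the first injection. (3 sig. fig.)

1160 mg

k = ln 2 / 59.3 = 0.01169 hr⁻¹
Accumulation ratio R = 1 / (1 − e^(−kτ)) = 1 / (1 − e^(−0.01169×39.0)) = 1 / (1 − 0.6339) = 2.731
Loading dose = maintenance dose × R = 426 × 2.731 ≈ 1160 mg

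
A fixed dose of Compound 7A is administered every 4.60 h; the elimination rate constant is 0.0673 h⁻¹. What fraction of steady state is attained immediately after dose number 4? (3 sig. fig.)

f_n = 1 − e^(−nkτ) = 1 − e^(−4 × 0.06730 × 4.60) = 1 − e^(−1.238) = 1 − 0.2899 ≈ 0.710

0.710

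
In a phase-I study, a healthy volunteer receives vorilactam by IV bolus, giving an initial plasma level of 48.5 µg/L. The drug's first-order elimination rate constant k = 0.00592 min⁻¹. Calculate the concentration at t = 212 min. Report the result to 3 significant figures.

C(t) = C₀ e^(−kt) = 48.5 × e^(−0.005920 × 212) = 48.5 × e^(−1.255) = 48.5 × 0.2851 ≈ 13.8 µg/L

13.8 µg/L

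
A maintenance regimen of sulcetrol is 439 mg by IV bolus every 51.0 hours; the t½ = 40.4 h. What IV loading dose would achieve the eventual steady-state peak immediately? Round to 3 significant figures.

k = ln 2 / 40.4 = 0.01716 h⁻¹
Accumulation ratio R = 1 / (1 − e^(−kτ)) = 1 / (1 − e^(−0.01716×51.0)) = 1 / (1 − 0.4169) = 1.715
Loading dose = maintenance dose × R = 439 × 1.715 ≈ 753 mg

753 mg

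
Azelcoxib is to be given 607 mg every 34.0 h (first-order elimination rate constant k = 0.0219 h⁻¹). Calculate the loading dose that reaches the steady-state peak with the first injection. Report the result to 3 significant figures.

Accumulation ratio R = 1 / (1 − e^(−kτ)) = 1 / (1 − e^(−0.02190×34.0)) = 1 / (1 − 0.4749) = 1.904
Loading dose = maintenance dose × R = 607 × 1.904 ≈ 1160 mg

1160 mg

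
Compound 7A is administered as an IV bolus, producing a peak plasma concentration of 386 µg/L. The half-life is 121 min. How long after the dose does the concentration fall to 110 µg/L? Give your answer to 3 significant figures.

219 minutes

k = ln 2 / 121 = 0.005728 min⁻¹
C(t) = C₀ e^(−kt)  ⇒  t = ln(C₀/C) / k
t = ln(386/110) / 0.005728 = 1.255 / 0.005728 ≈ 219 minutes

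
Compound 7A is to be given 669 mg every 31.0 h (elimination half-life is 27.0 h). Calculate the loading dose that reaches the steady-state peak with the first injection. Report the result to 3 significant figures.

1220 mg

k = ln 2 / 27.0 = 0.02567 h⁻¹
Accumulation ratio R = 1 / (1 − e^(−kτ)) = 1 / (1 − e^(−0.02567×31.0)) = 1 / (1 − 0.4512) = 1.822
Loading dose = maintenance dose × R = 669 × 1.822 ≈ 1220 mg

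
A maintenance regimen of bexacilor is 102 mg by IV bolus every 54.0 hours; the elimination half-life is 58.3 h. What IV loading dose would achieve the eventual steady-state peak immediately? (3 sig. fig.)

215 mg

k = ln 2 / 58.3 = 0.01189 h⁻¹
Accumulation ratio R = 1 / (1 − e^(−kτ)) = 1 / (1 − e^(−0.01189×54.0)) = 1 / (1 − 0.5262) = 2.111
Loading dose = maintenance dose × R = 102 × 2.111 ≈ 215 mg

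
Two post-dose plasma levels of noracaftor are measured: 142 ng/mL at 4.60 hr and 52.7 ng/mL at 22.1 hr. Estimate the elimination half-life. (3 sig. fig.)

12.2 hours

k = ln(C₁/C₂) / (t₂ − t₁) = ln(142/52.7) / (22.1 − 4.60)
  = 0.9912 / 17.50 = 0.05664 hr⁻¹
t½ = ln 2 / k = ln 2 / 0.05664 ≈ 12.2 hours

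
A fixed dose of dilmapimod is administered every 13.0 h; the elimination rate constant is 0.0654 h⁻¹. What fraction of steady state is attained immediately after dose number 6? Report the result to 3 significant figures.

f_n = 1 − e^(−nkτ) = 1 − e^(−6 × 0.06540 × 13.0) = 1 − e^(−5.101) = 1 − 0.006089 ≈ 0.994

0.994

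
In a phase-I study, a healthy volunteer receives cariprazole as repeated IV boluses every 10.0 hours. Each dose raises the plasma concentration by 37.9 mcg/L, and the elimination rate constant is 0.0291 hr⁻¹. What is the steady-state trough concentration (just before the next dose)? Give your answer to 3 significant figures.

112 mcg/L

Fraction remaining after one interval: e^(−kτ) = e^(−0.02910 × 10.0) = 0.7475
R = 1 / (1 − 0.7475) = 3.961
Css,max = 37.9 × 3.961 = 150.1 mcg/L
Css,min = Css,max × e^(−kτ) = 150.1 × 0.7475 ≈ 112 mcg/L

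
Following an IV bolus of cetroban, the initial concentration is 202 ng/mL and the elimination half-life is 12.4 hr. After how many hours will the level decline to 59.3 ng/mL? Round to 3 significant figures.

21.9 hours

k = ln 2 / 12.4 = 0.05590 hr⁻¹
C(t) = C₀ e^(−kt)  ⇒  t = ln(C₀/C) / k
t = ln(202/59.3) / 0.05590 = 1.226 / 0.05590 ≈ 21.9 hours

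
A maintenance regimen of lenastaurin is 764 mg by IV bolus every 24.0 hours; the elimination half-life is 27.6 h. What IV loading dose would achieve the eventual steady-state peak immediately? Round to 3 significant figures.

k = ln 2 / 27.6 = 0.02511 h⁻¹
Accumulation ratio R = 1 / (1 − e^(−kτ)) = 1 / (1 − e^(−0.02511×24.0)) = 1 / (1 − 0.5473) = 2.209
Loading dose = maintenance dose × R = 764 × 2.209 ≈ 1690 mg

1690 mg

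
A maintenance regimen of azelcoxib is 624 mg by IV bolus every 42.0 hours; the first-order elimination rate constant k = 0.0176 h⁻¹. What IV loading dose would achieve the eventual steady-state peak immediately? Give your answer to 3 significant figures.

1190 mg

Accumulation ratio R = 1 / (1 − e^(−kτ)) = 1 / (1 − e^(−0.01760×42.0)) = 1 / (1 − 0.4775) = 1.914
Loading dose = maintenance dose × R = 624 × 1.914 ≈ 1190 mg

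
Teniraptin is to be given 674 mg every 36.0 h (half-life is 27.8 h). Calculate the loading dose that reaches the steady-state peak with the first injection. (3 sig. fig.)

k = ln 2 / 27.8 = 0.02493 h⁻¹
Accumulation ratio R = 1 / (1 − e^(−kτ)) = 1 / (1 − e^(−0.02493×36.0)) = 1 / (1 − 0.4075) = 1.688
Loading dose = maintenance dose × R = 674 × 1.688 ≈ 1140 mg

1140 mg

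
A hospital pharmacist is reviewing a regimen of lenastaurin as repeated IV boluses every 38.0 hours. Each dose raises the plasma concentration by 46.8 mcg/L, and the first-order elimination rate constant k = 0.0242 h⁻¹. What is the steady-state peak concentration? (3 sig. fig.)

Fraction remaining after one interval: e^(−kτ) = e^(−0.02420 × 38.0) = 0.3987
R = 1 / (1 − 0.3987) = 1.663
Css,max = 46.8 × 1.663 ≈ 77.8 mcg/L

77.8 mcg/L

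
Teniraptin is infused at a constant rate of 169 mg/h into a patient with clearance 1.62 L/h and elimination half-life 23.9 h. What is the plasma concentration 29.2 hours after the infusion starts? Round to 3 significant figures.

59.6 µg/mL

Css = rate / CL = 169 / 1.62 = 104.3 µg/mL
k = ln 2 / 23.9 = 0.02900 h⁻¹
C(t) = Css (1 − e^(−kt)) = 104.3 × (1 − e^(−0.8469)) = 104.3 × 0.5712 ≈ 59.6 µg/mL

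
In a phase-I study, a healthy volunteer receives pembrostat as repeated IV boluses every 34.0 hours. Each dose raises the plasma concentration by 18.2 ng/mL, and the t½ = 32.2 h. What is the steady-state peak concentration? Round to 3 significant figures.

k = ln 2 / 32.2 = 0.02153 h⁻¹
Fraction remaining after one interval: e^(−kτ) = e^(−0.02153 × 34.0) = 0.4810
R = 1 / (1 − 0.4810) = 1.927
Css,max = 18.2 × 1.927 ≈ 35.1 ng/mL

35.1 ng/mL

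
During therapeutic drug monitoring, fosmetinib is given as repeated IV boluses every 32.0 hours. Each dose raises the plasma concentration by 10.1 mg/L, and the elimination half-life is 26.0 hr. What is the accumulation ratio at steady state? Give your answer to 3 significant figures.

k = ln 2 / 26.0 = 0.02666 hr⁻¹
Fraction remaining after one interval: e^(−kτ) = e^(−0.02666 × 32.0) = 0.4261
R = 1 / (1 − 0.4261) = 1 / 0.5739 ≈ 1.74

1.74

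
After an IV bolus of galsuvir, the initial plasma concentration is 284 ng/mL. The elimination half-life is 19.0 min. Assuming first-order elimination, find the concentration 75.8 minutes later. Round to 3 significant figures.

17.9 ng/mL

k = ln 2 / 19.0 = 0.03648 min⁻¹
C(t) = C₀ e^(−kt) = 284 × e^(−0.03648 × 75.8) = 284 × e^(−2.765) = 284 × 0.06296 ≈ 17.9 ng/mL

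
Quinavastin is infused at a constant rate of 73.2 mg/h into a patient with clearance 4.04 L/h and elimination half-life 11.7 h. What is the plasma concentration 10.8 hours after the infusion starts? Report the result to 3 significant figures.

Css = rate / CL = 73.2 / 4.04 = 18.12 mg/L
k = ln 2 / 11.7 = 0.05924 h⁻¹
C(t) = Css (1 − e^(−kt)) = 18.12 × (1 − e^(−0.6398)) = 18.12 × 0.4726 ≈ 8.56 mg/L

8.56 mg/L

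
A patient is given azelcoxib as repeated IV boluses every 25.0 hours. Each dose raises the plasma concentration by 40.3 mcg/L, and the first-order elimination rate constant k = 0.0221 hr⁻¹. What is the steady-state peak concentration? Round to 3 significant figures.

94.9 mcg/L

Fraction remaining after one interval: e^(−kτ) = e^(−0.02210 × 25.0) = 0.5755
R = 1 / (1 − 0.5755) = 2.356
Css,max = 40.3 × 2.356 ≈ 94.9 mcg/L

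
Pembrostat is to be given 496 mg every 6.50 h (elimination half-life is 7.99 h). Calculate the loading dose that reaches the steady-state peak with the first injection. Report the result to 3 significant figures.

1150 mg

k = ln 2 / 7.99 = 0.08675 h⁻¹
Accumulation ratio R = 1 / (1 − e^(−kτ)) = 1 / (1 − e^(−0.08675×6.50)) = 1 / (1 − 0.5690) = 2.320
Loading dose = maintenance dose × R = 496 × 2.320 ≈ 1150 mg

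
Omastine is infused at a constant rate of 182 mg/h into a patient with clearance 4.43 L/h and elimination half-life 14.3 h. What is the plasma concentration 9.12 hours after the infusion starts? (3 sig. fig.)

14.7 µg/mL

Css = rate / CL = 182 / 4.43 = 41.08 µg/mL
k = ln 2 / 14.3 = 0.04847 h⁻¹
C(t) = Css (1 − e^(−kt)) = 41.08 × (1 − e^(−0.4421)) = 41.08 × 0.3573 ≈ 14.7 µg/mL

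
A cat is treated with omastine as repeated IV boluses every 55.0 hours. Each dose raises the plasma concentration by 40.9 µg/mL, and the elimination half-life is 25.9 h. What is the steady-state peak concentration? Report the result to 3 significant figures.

k = ln 2 / 25.9 = 0.02676 h⁻¹
Fraction remaining after one interval: e^(−kτ) = e^(−0.02676 × 55.0) = 0.2295
R = 1 / (1 − 0.2295) = 1.298
Css,max = 40.9 × 1.298 ≈ 53.1 µg/mL

53.1 µg/mL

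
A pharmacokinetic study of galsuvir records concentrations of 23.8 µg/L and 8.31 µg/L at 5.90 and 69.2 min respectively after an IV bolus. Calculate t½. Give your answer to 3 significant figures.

41.7 minutes

k = ln(C₁/C₂) / (t₂ − t₁) = ln(23.8/8.31) / (69.2 − 5.90)
  = 1.052 / 63.30 = 0.01662 min⁻¹
t½ = ln 2 / k = ln 2 / 0.01662 ≈ 41.7 minutes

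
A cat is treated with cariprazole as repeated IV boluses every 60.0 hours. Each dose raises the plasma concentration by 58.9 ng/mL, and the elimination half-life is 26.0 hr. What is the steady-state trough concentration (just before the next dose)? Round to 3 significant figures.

14.9 ng/mL

k = ln 2 / 26.0 = 0.02666 hr⁻¹
Fraction remaining after one interval: e^(−kτ) = e^(−0.02666 × 60.0) = 0.2020
R = 1 / (1 − 0.2020) = 1.253
Css,max = 58.9 × 1.253 = 73.81 ng/mL
Css,min = Css,max × e^(−kτ) = 73.81 × 0.2020 ≈ 14.9 ng/mL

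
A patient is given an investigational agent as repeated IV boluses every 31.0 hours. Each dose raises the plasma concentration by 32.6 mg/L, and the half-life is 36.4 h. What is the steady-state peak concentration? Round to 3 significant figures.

k = ln 2 / 36.4 = 0.01904 h⁻¹
Fraction remaining after one interval: e^(−kτ) = e^(−0.01904 × 31.0) = 0.5542
R = 1 / (1 − 0.5542) = 2.243
Css,max = 32.6 × 2.243 ≈ 73.1 mg/L

73.1 mg/L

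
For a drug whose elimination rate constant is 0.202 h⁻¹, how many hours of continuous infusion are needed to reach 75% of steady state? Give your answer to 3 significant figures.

6.86 hours

f = 1 − e^(−kt)  ⇒  t = −ln(1 − f) / k
t = −ln(1 − 0.75) / 0.2020 = 1.386 / 0.2020 ≈ 6.86 hours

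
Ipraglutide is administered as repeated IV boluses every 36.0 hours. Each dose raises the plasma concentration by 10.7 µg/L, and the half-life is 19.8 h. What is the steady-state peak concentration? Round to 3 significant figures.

k = ln 2 / 19.8 = 0.03501 h⁻¹
Fraction remaining after one interval: e^(−kτ) = e^(−0.03501 × 36.0) = 0.2836
R = 1 / (1 − 0.2836) = 1.396
Css,max = 10.7 × 1.396 ≈ 14.9 µg/L

14.9 µg/L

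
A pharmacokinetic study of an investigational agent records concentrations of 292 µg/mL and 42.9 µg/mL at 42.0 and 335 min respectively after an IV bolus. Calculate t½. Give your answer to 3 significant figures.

106 minutes

k = ln(C₁/C₂) / (t₂ − t₁) = ln(292/42.9) / (335 − 42.0)
  = 1.918 / 293.0 = 0.006546 min⁻¹
t½ = ln 2 / k = ln 2 / 0.006546 ≈ 106 minutes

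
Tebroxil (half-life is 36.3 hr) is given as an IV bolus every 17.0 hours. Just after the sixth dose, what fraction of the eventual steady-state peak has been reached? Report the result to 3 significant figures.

k = ln 2 / 36.3 = 0.01909 hr⁻¹
f_n = 1 − e^(−nkτ) = 1 − e^(−6 × 0.01909 × 17.0) = 1 − e^(−1.948) = 1 − 0.1426 ≈ 0.857

0.857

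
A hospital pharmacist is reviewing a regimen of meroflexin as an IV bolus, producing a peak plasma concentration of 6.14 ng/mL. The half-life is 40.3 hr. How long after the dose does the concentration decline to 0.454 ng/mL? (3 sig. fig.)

151 hours

k = ln 2 / 40.3 = 0.01720 hr⁻¹
C(t) = C₀ e^(−kt)  ⇒  t = ln(C₀/C) / k
t = ln(6.14/0.454) / 0.01720 = 2.604 / 0.01720 ≈ 151 hours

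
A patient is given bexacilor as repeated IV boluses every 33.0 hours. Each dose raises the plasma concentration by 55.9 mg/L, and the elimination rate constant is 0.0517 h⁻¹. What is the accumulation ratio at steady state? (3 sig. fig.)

Fraction remaining after one interval: e^(−kτ) = e^(−0.05170 × 33.0) = 0.1816
R = 1 / (1 − 0.1816) = 1 / 0.8184 ≈ 1.22

1.22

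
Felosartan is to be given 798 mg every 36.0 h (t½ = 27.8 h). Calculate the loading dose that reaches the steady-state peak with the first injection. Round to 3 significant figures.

1350 mg

k = ln 2 / 27.8 = 0.02493 h⁻¹
Accumulation ratio R = 1 / (1 − e^(−kτ)) = 1 / (1 − e^(−0.02493×36.0)) = 1 / (1 − 0.4075) = 1.688
Loading dose = maintenance dose × R = 798 × 1.688 ≈ 1350 mg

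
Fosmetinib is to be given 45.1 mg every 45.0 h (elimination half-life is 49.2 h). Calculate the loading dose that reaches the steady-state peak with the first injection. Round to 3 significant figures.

96.1 mg

k = ln 2 / 49.2 = 0.01409 h⁻¹
Accumulation ratio R = 1 / (1 − e^(−kτ)) = 1 / (1 − e^(−0.01409×45.0)) = 1 / (1 − 0.5305) = 2.130
Loading dose = maintenance dose × R = 45.1 × 2.130 ≈ 96.1 mg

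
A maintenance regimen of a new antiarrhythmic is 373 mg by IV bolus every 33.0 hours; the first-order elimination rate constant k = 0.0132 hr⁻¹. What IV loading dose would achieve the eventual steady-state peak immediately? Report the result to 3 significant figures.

1060 mg

Accumulation ratio R = 1 / (1 − e^(−kτ)) = 1 / (1 − e^(−0.01320×33.0)) = 1 / (1 − 0.6469) = 2.832
Loading dose = maintenance dose × R = 373 × 2.832 ≈ 1060 mg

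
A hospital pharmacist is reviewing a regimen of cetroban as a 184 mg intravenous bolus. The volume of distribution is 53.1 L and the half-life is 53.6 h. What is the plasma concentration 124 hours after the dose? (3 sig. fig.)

C₀ = dose / V = 184 / 53.1 = 3.465 µg/mL
k = ln 2 / 53.6 = 0.01293 h⁻¹
C(t) = C₀ e^(−kt) = 3.465 × e^(−0.01293 × 124) = 3.465 × e^(−1.604) = 3.465 × 0.2012 ≈ 0.697 µg/mL

0.697 µg/mL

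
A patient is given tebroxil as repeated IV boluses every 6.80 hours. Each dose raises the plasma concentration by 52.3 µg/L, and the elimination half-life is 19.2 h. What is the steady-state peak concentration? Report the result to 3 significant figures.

k = ln 2 / 19.2 = 0.03610 h⁻¹
Fraction remaining after one interval: e^(−kτ) = e^(−0.03610 × 6.80) = 0.7823
R = 1 / (1 − 0.7823) = 4.594
Css,max = 52.3 × 4.594 ≈ 240 µg/L

240 µg/L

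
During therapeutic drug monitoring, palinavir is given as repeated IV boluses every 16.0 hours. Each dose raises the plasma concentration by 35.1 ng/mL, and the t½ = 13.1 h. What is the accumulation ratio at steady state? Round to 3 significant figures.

k = ln 2 / 13.1 = 0.05291 h⁻¹
Fraction remaining after one interval: e^(−kτ) = e^(−0.05291 × 16.0) = 0.4289
R = 1 / (1 − 0.4289) = 1 / 0.5711 ≈ 1.75

1.75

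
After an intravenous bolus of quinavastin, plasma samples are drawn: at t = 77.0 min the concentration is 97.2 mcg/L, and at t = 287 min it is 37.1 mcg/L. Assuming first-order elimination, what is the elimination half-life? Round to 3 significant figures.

k = ln(C₁/C₂) / (t₂ − t₁) = ln(97.2/37.1) / (287 − 77.0)
  = 0.9632 / 210.0 = 0.004586 min⁻¹
t½ = ln 2 / k = ln 2 / 0.004586 ≈ 151 minutes

151 minutes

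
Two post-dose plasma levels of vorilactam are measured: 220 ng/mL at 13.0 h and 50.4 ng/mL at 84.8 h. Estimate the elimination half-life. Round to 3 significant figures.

33.8 hours

k = ln(C₁/C₂) / (t₂ − t₁) = ln(220/50.4) / (84.8 − 13.0)
  = 1.474 / 71.80 = 0.02052 h⁻¹
t½ = ln 2 / k = ln 2 / 0.02052 ≈ 33.8 hours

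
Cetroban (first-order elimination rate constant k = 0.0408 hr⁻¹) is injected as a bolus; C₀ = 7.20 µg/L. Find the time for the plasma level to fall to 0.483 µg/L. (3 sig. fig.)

66.2 hours

C(t) = C₀ e^(−kt)  ⇒  t = ln(C₀/C) / k
t = ln(7.20/0.483) / 0.04080 = 2.702 / 0.04080 ≈ 66.2 hours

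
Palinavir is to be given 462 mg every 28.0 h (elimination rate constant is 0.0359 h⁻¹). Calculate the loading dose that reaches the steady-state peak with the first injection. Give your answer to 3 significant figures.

729 mg

Accumulation ratio R = 1 / (1 − e^(−kτ)) = 1 / (1 − e^(−0.03590×28.0)) = 1 / (1 − 0.3660) = 1.577
Loading dose = maintenance dose × R = 462 × 1.577 ≈ 729 mg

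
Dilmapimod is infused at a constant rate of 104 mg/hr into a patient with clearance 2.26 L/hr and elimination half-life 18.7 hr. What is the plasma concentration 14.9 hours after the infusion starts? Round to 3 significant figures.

Css = rate / CL = 104 / 2.26 = 46.02 mg/L
k = ln 2 / 18.7 = 0.03707 hr⁻¹
C(t) = Css (1 − e^(−kt)) = 46.02 × (1 − e^(−0.5523)) = 46.02 × 0.4244 ≈ 19.5 mg/L

19.5 mg/L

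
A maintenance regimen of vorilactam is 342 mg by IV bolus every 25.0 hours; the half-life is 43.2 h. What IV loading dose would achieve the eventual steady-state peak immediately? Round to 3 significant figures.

1030 mg

k = ln 2 / 43.2 = 0.01605 h⁻¹
Accumulation ratio R = 1 / (1 − e^(−kτ)) = 1 / (1 − e^(−0.01605×25.0)) = 1 / (1 − 0.6696) = 3.026
Loading dose = maintenance dose × R = 342 × 3.026 ≈ 1030 mg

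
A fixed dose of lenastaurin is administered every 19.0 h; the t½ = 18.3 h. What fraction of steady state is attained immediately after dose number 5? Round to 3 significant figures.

k = ln 2 / 18.3 = 0.03788 h⁻¹
f_n = 1 − e^(−nkτ) = 1 − e^(−5 × 0.03788 × 19.0) = 1 − e^(−3.598) = 1 − 0.02737 ≈ 0.973

0.973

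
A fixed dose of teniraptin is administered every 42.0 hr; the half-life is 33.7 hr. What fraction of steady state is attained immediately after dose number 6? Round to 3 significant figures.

k = ln 2 / 33.7 = 0.02057 hr⁻¹
f_n = 1 − e^(−nkτ) = 1 − e^(−6 × 0.02057 × 42.0) = 1 − e^(−5.183) = 1 − 0.005610 ≈ 0.994

0.994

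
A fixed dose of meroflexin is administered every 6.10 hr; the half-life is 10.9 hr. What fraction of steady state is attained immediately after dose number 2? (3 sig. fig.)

k = ln 2 / 10.9 = 0.06359 hr⁻¹
f_n = 1 − e^(−nkτ) = 1 − e^(−2 × 0.06359 × 6.10) = 1 − e^(−0.7758) = 1 − 0.4603 ≈ 0.540

0.540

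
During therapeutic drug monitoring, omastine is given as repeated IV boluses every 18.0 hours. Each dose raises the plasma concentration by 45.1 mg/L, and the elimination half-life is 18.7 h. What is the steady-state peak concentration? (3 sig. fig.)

92.6 mg/L

k = ln 2 / 18.7 = 0.03707 h⁻¹
Fraction remaining after one interval: e^(−kτ) = e^(−0.03707 × 18.0) = 0.5131
R = 1 / (1 − 0.5131) = 2.054
Css,max = 45.1 × 2.054 ≈ 92.6 mg/L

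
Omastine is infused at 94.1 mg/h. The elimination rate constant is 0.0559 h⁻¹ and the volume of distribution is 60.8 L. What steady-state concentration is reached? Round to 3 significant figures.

27.7 µg/mL

CL = k · V = 0.0559 × 60.8 = 3.399 L/h
Css = rate / CL = 94.1 / 3.399 ≈ 27.7 µg/mL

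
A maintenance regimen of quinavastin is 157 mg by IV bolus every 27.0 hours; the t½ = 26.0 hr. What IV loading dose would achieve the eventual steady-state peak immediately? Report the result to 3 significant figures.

306 mg

k = ln 2 / 26.0 = 0.02666 hr⁻¹
Accumulation ratio R = 1 / (1 − e^(−kτ)) = 1 / (1 − e^(−0.02666×27.0)) = 1 / (1 − 0.4868) = 1.949
Loading dose = maintenance dose × R = 157 × 1.949 ≈ 306 mg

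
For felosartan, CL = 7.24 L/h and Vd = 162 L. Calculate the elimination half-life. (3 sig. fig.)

15.5 hours

k = CL / V = 7.24 / 162 = 0.04469 h⁻¹
t½ = ln 2 / k = ln 2 / 0.04469 ≈ 15.5 hours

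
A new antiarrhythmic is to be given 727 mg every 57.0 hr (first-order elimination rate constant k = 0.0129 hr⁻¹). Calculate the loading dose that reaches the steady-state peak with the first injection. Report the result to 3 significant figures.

1400 mg

Accumulation ratio R = 1 / (1 − e^(−kτ)) = 1 / (1 − e^(−0.01290×57.0)) = 1 / (1 − 0.4794) = 1.921
Loading dose = maintenance dose × R = 727 × 1.921 ≈ 1400 mg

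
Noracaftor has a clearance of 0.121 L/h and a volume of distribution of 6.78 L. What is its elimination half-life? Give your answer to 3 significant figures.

k = CL / V = 0.121 / 6.78 = 0.01785 h⁻¹
t½ = ln 2 / k = ln 2 / 0.01785 ≈ 38.8 hours

38.8 hours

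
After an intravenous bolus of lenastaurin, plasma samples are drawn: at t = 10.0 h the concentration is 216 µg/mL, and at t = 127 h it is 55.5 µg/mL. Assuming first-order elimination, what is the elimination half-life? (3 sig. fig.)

59.7 hours

k = ln(C₁/C₂) / (t₂ − t₁) = ln(216/55.5) / (127 − 10.0)
  = 1.359 / 117.0 = 0.01161 h⁻¹
t½ = ln 2 / k = ln 2 / 0.01161 ≈ 59.7 hours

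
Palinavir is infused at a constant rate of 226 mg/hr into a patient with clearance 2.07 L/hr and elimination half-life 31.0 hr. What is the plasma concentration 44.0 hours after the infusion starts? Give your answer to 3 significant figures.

Css = rate / CL = 226 / 2.07 = 109.2 mg/L
k = ln 2 / 31.0 = 0.02236 hr⁻¹
C(t) = Css (1 − e^(−kt)) = 109.2 × (1 − e^(−0.9838)) = 109.2 × 0.6261 ≈ 68.4 mg/L

68.4 mg/L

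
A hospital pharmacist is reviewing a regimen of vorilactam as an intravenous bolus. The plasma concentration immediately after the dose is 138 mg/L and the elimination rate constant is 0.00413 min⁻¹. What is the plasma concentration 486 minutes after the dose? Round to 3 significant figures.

C(t) = C₀ e^(−kt) = 138 × e^(−0.004130 × 486) = 138 × e^(−2.007) = 138 × 0.1344 ≈ 18.5 mg/L

18.5 mg/L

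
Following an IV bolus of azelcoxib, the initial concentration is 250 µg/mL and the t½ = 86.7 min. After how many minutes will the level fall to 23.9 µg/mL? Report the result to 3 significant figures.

294 minutes

k = ln 2 / 86.7 = 0.007995 min⁻¹
C(t) = C₀ e^(−kt)  ⇒  t = ln(C₀/C) / k
t = ln(250/23.9) / 0.007995 = 2.348 / 0.007995 ≈ 294 minutes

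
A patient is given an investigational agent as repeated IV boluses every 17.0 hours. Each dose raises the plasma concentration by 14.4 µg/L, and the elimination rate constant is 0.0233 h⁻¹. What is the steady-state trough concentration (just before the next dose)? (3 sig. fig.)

Fraction remaining after one interval: e^(−kτ) = e^(−0.02330 × 17.0) = 0.6729
R = 1 / (1 − 0.6729) = 3.058
Css,max = 14.4 × 3.058 = 44.03 µg/L
Css,min = Css,max × e^(−kτ) = 44.03 × 0.6729 ≈ 29.6 µg/L

29.6 µg/L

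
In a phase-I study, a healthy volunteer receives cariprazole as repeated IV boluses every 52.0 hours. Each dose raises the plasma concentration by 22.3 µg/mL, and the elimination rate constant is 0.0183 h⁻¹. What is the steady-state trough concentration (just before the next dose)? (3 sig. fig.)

14.0 µg/mL

Fraction remaining after one interval: e^(−kτ) = e^(−0.01830 × 52.0) = 0.3861
R = 1 / (1 − 0.3861) = 1.629
Css,max = 22.3 × 1.629 = 36.33 µg/mL
Css,min = Css,max × e^(−kτ) = 36.33 × 0.3861 ≈ 14.0 µg/mL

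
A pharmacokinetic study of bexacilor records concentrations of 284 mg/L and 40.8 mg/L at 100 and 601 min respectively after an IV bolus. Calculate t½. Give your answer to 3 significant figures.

k = ln(C₁/C₂) / (t₂ − t₁) = ln(284/40.8) / (601 − 100)
  = 1.940 / 501.0 = 0.003873 min⁻¹
t½ = ln 2 / k = ln 2 / 0.003873 ≈ 179 minutes

179 minutes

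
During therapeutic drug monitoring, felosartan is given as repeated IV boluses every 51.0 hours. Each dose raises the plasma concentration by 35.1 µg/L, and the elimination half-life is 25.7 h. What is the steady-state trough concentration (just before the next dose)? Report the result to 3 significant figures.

k = ln 2 / 25.7 = 0.02697 h⁻¹
Fraction remaining after one interval: e^(−kτ) = e^(−0.02697 × 51.0) = 0.2527
R = 1 / (1 − 0.2527) = 1.338
Css,max = 35.1 × 1.338 = 46.97 µg/L
Css,min = Css,max × e^(−kτ) = 46.97 × 0.2527 ≈ 11.9 µg/L

11.9 µg/L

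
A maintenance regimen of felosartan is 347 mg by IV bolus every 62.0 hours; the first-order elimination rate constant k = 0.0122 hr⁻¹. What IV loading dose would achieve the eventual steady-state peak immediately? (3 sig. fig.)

Accumulation ratio R = 1 / (1 − e^(−kτ)) = 1 / (1 − e^(−0.01220×62.0)) = 1 / (1 − 0.4694) = 1.884
Loading dose = maintenance dose × R = 347 × 1.884 ≈ 654 mg

654 mg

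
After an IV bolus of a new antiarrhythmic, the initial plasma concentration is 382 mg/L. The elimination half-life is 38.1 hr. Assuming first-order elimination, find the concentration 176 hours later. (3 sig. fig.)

15.5 mg/L

k = ln 2 / 38.1 = 0.01819 hr⁻¹
176 hr is 4.619 half-lives, so C = 382 × (1/2)^4.619 = 382 × 0.04068 ≈ 15.5 mg/L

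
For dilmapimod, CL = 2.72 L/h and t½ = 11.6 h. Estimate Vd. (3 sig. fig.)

k = ln 2 / t½ = ln 2 / 11.6 = 0.05975 h⁻¹
V = CL / k = 2.72 / 0.05975 ≈ 45.5 L

45.5 L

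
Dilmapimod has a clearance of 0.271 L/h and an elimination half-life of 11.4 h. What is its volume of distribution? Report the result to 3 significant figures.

4.46 L

k = ln 2 / t½ = ln 2 / 11.4 = 0.06080 h⁻¹
V = CL / k = 0.271 / 0.06080 ≈ 4.46 L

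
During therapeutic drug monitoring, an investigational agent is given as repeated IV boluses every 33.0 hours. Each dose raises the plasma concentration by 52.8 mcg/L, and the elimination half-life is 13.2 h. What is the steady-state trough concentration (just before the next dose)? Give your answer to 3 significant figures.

11.3 mcg/L

k = ln 2 / 13.2 = 0.05251 h⁻¹
Fraction remaining after one interval: e^(−kτ) = e^(−0.05251 × 33.0) = 0.1768
R = 1 / (1 − 0.1768) = 1.215
Css,max = 52.8 × 1.215 = 64.14 mcg/L
Css,min = Css,max × e^(−kτ) = 64.14 × 0.1768 ≈ 11.3 mcg/L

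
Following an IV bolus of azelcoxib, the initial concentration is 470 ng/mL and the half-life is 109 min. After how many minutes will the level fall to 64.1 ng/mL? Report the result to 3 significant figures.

313 minutes

k = ln 2 / 109 = 0.006359 min⁻¹
C(t) = C₀ e^(−kt)  ⇒  t = ln(C₀/C) / k
t = ln(470/64.1) / 0.006359 = 1.992 / 0.006359 ≈ 313 minutes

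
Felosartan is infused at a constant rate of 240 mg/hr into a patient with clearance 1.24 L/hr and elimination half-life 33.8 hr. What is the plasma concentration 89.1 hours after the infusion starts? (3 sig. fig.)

162 µg/mL

Css = rate / CL = 240 / 1.24 = 193.5 µg/mL
k = ln 2 / 33.8 = 0.02051 hr⁻¹
C(t) = Css (1 − e^(−kt)) = 193.5 × (1 − e^(−1.827)) = 193.5 × 0.8391 ≈ 162 µg/mL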